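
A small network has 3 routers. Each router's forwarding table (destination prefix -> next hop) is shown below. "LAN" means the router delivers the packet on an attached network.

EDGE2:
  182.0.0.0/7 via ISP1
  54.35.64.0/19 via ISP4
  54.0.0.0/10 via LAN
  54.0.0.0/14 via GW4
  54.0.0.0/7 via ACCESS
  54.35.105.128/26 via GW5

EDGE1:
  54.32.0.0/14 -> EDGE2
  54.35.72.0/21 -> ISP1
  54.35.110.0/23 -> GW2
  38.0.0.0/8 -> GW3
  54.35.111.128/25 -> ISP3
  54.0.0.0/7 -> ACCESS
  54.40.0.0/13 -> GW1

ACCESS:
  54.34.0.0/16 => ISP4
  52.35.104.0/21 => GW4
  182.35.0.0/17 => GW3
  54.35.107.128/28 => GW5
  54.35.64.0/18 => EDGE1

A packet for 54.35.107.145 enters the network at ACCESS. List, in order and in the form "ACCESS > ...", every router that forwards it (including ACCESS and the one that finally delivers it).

ACCESS > EDGE1 > EDGE2

At ACCESS: longest match for 54.35.107.145 is 54.35.64.0/18 -> EDGE1
At EDGE1: longest match for 54.35.107.145 is 54.32.0.0/14 -> EDGE2
At EDGE2: longest match for 54.35.107.145 is 54.0.0.0/10 -> LAN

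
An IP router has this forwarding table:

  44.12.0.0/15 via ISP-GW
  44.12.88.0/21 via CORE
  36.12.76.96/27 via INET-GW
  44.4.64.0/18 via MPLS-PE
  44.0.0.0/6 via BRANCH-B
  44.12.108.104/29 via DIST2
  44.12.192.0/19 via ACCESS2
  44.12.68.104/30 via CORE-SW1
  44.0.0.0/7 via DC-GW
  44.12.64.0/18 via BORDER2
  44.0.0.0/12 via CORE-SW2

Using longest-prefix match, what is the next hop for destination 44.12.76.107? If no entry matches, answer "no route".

BORDER2

Routes whose prefix contains 44.12.76.107:
  44.0.0.0/6 (44.0.0.0 - 47.255.255.255) -> BRANCH-B
  44.0.0.0/7 (44.0.0.0 - 45.255.255.255) -> DC-GW
  44.0.0.0/12 (44.0.0.0 - 44.15.255.255) -> CORE-SW2
  44.12.0.0/15 (44.12.0.0 - 44.13.255.255) -> ISP-GW
  44.12.64.0/18 (44.12.64.0 - 44.12.127.255) -> BORDER2
More-specific entries that do NOT match:
  44.12.68.104/30 (44.12.68.104 - 44.12.68.107) does not contain 44.12.76.107
  44.12.108.104/29 (44.12.108.104 - 44.12.108.111) does not contain 44.12.76.107
  36.12.76.96/27 (36.12.76.96 - 36.12.76.127) does not contain 44.12.76.107
  44.12.88.0/21 (44.12.88.0 - 44.12.95.255) does not contain 44.12.76.107
  44.12.192.0/19 (44.12.192.0 - 44.12.223.255) does not contain 44.12.76.107
Longest matching prefix is /18 -> next hop BORDER2.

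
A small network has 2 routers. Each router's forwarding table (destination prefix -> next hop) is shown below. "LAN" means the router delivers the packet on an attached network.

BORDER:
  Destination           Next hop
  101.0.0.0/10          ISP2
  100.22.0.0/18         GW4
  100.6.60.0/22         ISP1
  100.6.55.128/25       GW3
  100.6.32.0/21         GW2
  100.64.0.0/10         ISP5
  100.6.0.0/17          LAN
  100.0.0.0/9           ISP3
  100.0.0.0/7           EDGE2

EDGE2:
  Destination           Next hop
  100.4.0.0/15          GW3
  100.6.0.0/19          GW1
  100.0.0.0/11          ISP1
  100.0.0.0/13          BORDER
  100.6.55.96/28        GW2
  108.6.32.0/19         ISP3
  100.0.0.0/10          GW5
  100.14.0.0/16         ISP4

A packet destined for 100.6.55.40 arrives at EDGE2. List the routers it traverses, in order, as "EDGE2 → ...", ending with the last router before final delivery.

At EDGE2: longest match for 100.6.55.40 is 100.0.0.0/13 -> BORDER
At BORDER: longest match for 100.6.55.40 is 100.6.0.0/17 -> LAN

EDGE2 → BORDER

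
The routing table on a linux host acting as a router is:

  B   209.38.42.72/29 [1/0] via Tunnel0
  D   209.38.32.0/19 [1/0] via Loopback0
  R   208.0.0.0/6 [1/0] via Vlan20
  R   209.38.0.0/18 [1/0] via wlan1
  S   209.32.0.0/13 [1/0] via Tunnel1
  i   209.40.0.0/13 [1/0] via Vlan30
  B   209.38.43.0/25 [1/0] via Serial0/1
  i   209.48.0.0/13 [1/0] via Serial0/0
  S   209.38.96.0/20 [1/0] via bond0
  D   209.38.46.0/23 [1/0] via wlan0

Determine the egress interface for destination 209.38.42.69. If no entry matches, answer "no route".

Routes whose prefix contains 209.38.42.69:
  208.0.0.0/6 (208.0.0.0 - 211.255.255.255) -> Vlan20
  209.32.0.0/13 (209.32.0.0 - 209.39.255.255) -> Tunnel1
  209.38.0.0/18 (209.38.0.0 - 209.38.63.255) -> wlan1
  209.38.32.0/19 (209.38.32.0 - 209.38.63.255) -> Loopback0
More-specific entries that do NOT match:
  209.38.42.72/29 (209.38.42.72 - 209.38.42.79) does not contain 209.38.42.69
  209.38.43.0/25 (209.38.43.0 - 209.38.43.127) does not contain 209.38.42.69
  209.38.46.0/23 (209.38.46.0 - 209.38.47.255) does not contain 209.38.42.69
  209.38.96.0/20 (209.38.96.0 - 209.38.111.255) does not contain 209.38.42.69
Longest matching prefix is /19 -> interface Loopback0.

Loopback0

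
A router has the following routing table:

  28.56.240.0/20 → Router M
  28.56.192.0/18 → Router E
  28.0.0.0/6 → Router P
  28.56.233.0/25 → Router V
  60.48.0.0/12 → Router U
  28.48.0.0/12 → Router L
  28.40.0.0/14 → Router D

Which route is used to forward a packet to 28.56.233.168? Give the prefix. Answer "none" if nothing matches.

Entries matching 28.56.233.168:
  28.0.0.0/6 (28.0.0.0 - 31.255.255.255)
  28.48.0.0/12 (28.48.0.0 - 28.63.255.255)
  28.56.192.0/18 (28.56.192.0 - 28.56.255.255)
Most specific is 28.56.192.0/18.

28.56.192.0/18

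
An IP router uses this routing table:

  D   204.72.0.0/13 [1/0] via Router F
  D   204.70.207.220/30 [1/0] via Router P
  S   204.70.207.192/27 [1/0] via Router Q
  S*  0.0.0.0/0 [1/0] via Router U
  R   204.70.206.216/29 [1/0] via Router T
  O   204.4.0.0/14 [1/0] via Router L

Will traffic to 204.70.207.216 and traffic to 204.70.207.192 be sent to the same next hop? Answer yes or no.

204.70.207.216: longest match 204.70.207.192/27 -> Router Q
204.70.207.192: longest match 204.70.207.192/27 -> Router Q

yes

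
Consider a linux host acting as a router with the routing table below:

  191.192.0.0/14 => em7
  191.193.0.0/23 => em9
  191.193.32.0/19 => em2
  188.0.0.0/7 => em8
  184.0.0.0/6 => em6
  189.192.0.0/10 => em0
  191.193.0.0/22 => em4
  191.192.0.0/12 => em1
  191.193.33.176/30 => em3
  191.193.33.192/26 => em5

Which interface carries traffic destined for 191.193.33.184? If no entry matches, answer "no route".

em2

Routes whose prefix contains 191.193.33.184:
  191.192.0.0/12 (191.192.0.0 - 191.207.255.255) -> em1
  191.192.0.0/14 (191.192.0.0 - 191.195.255.255) -> em7
  191.193.32.0/19 (191.193.32.0 - 191.193.63.255) -> em2
More-specific entries that do NOT match:
  191.193.33.176/30 (191.193.33.176 - 191.193.33.179) does not contain 191.193.33.184
  191.193.33.192/26 (191.193.33.192 - 191.193.33.255) does not contain 191.193.33.184
  191.193.0.0/23 (191.193.0.0 - 191.193.1.255) does not contain 191.193.33.184
  191.193.0.0/22 (191.193.0.0 - 191.193.3.255) does not contain 191.193.33.184
Longest matching prefix is /19 -> interface em2.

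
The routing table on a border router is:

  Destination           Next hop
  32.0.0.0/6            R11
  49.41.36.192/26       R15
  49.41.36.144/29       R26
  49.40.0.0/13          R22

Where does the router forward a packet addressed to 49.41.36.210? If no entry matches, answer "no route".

Routes whose prefix contains 49.41.36.210:
  49.40.0.0/13 (49.40.0.0 - 49.47.255.255) -> R22
  49.41.36.192/26 (49.41.36.192 - 49.41.36.255) -> R15
More-specific entries that do NOT match:
  49.41.36.144/29 (49.41.36.144 - 49.41.36.151) does not contain 49.41.36.210
Longest matching prefix is /26 -> next hop R15.

R15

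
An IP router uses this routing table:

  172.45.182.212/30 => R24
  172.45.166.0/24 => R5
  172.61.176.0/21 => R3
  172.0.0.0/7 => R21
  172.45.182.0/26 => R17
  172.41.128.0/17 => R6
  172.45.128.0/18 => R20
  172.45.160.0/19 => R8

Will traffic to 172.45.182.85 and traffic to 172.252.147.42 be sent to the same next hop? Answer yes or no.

172.45.182.85: longest match 172.45.160.0/19 -> R8
172.252.147.42: longest match 172.0.0.0/7 -> R21

no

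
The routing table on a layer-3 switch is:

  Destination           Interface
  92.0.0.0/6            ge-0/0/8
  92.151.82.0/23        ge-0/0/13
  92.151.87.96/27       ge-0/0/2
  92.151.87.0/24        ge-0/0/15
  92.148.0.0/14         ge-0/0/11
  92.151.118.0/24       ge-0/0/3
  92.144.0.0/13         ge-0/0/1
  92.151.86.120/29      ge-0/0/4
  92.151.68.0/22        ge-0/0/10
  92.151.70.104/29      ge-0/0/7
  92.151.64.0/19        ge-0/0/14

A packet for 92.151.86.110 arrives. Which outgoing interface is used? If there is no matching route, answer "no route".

Routes whose prefix contains 92.151.86.110:
  92.0.0.0/6 (92.0.0.0 - 95.255.255.255) -> ge-0/0/8
  92.144.0.0/13 (92.144.0.0 - 92.151.255.255) -> ge-0/0/1
  92.148.0.0/14 (92.148.0.0 - 92.151.255.255) -> ge-0/0/11
  92.151.64.0/19 (92.151.64.0 - 92.151.95.255) -> ge-0/0/14
More-specific entries that do NOT match:
  92.151.86.120/29 (92.151.86.120 - 92.151.86.127) does not contain 92.151.86.110
  92.151.70.104/29 (92.151.70.104 - 92.151.70.111) does not contain 92.151.86.110
  92.151.87.96/27 (92.151.87.96 - 92.151.87.127) does not contain 92.151.86.110
  92.151.87.0/24 (92.151.87.0 - 92.151.87.255) does not contain 92.151.86.110
  92.151.118.0/24 (92.151.118.0 - 92.151.118.255) does not contain 92.151.86.110
  92.151.82.0/23 (92.151.82.0 - 92.151.83.255) does not contain 92.151.86.110
  92.151.68.0/22 (92.151.68.0 - 92.151.71.255) does not contain 92.151.86.110
Longest matching prefix is /19 -> interface ge-0/0/14.

ge-0/0/14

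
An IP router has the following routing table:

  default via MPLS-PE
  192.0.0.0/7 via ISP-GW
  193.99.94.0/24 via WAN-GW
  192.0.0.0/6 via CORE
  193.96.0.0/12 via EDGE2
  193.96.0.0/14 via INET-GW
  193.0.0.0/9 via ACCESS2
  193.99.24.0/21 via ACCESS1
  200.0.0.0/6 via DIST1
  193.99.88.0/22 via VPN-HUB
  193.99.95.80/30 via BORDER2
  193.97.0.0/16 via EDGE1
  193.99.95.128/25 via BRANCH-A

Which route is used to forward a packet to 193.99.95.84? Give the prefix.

193.96.0.0/14

Entries matching 193.99.95.84:
  0.0.0.0/0 (default, matches everything)
  192.0.0.0/6 (192.0.0.0 - 195.255.255.255)
  192.0.0.0/7 (192.0.0.0 - 193.255.255.255)
  193.0.0.0/9 (193.0.0.0 - 193.127.255.255)
  193.96.0.0/12 (193.96.0.0 - 193.111.255.255)
  193.96.0.0/14 (193.96.0.0 - 193.99.255.255)
Most specific is 193.96.0.0/14.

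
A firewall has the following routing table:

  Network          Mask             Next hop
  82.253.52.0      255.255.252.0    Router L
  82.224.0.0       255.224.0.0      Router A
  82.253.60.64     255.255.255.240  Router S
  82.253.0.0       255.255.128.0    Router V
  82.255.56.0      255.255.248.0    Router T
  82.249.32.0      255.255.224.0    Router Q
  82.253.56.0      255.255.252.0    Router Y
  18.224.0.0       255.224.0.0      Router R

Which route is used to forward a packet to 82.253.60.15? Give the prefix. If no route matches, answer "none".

Entries matching 82.253.60.15:
  82.224.0.0/11 (82.224.0.0 - 82.255.255.255)
  82.253.0.0/17 (82.253.0.0 - 82.253.127.255)
Most specific is 82.253.0.0/17.

82.253.0.0/17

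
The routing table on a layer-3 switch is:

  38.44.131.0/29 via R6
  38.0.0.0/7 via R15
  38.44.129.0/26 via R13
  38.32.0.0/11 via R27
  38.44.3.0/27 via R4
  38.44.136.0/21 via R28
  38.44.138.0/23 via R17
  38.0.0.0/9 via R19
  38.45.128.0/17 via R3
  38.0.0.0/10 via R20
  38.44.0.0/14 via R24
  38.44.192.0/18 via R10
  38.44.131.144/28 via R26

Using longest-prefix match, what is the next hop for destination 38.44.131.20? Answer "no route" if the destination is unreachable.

Routes whose prefix contains 38.44.131.20:
  38.0.0.0/7 (38.0.0.0 - 39.255.255.255) -> R15
  38.0.0.0/9 (38.0.0.0 - 38.127.255.255) -> R19
  38.0.0.0/10 (38.0.0.0 - 38.63.255.255) -> R20
  38.32.0.0/11 (38.32.0.0 - 38.63.255.255) -> R27
  38.44.0.0/14 (38.44.0.0 - 38.47.255.255) -> R24
More-specific entries that do NOT match:
  38.44.131.0/29 (38.44.131.0 - 38.44.131.7) does not contain 38.44.131.20
  38.44.131.144/28 (38.44.131.144 - 38.44.131.159) does not contain 38.44.131.20
  38.44.3.0/27 (38.44.3.0 - 38.44.3.31) does not contain 38.44.131.20
  38.44.129.0/26 (38.44.129.0 - 38.44.129.63) does not contain 38.44.131.20
  38.44.138.0/23 (38.44.138.0 - 38.44.139.255) does not contain 38.44.131.20
  38.44.136.0/21 (38.44.136.0 - 38.44.143.255) does not contain 38.44.131.20
  38.44.192.0/18 (38.44.192.0 - 38.44.255.255) does not contain 38.44.131.20
  38.45.128.0/17 (38.45.128.0 - 38.45.255.255) does not contain 38.44.131.20
Longest matching prefix is /14 -> next hop R24.

R24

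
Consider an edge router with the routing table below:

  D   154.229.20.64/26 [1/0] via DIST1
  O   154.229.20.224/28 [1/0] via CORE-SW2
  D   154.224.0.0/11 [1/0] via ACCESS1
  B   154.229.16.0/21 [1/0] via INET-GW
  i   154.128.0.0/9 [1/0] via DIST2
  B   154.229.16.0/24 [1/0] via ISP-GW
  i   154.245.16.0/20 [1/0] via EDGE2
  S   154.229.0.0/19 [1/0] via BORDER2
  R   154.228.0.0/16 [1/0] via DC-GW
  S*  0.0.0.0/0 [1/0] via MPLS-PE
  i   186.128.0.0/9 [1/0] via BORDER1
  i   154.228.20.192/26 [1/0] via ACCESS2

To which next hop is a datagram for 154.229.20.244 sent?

Routes whose prefix contains 154.229.20.244:
  0.0.0.0/0 (default, matches everything) -> MPLS-PE
  154.128.0.0/9 (154.128.0.0 - 154.255.255.255) -> DIST2
  154.224.0.0/11 (154.224.0.0 - 154.255.255.255) -> ACCESS1
  154.229.0.0/19 (154.229.0.0 - 154.229.31.255) -> BORDER2
  154.229.16.0/21 (154.229.16.0 - 154.229.23.255) -> INET-GW
More-specific entries that do NOT match:
  154.229.20.224/28 (154.229.20.224 - 154.229.20.239) does not contain 154.229.20.244
  154.229.20.64/26 (154.229.20.64 - 154.229.20.127) does not contain 154.229.20.244
  154.228.20.192/26 (154.228.20.192 - 154.228.20.255) does not contain 154.229.20.244
  154.229.16.0/24 (154.229.16.0 - 154.229.16.255) does not contain 154.229.20.244
Longest matching prefix is /21 -> next hop INET-GW.

INET-GW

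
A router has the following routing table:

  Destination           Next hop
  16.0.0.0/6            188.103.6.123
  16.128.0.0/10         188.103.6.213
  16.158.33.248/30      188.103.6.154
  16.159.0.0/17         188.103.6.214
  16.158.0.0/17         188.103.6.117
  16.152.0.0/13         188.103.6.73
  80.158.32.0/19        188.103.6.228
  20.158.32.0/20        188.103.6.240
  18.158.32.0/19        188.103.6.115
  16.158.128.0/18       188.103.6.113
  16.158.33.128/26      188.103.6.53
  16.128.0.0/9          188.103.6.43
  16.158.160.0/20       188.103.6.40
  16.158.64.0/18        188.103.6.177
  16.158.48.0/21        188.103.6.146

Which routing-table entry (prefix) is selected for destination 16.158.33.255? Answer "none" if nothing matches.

Entries matching 16.158.33.255:
  16.0.0.0/6 (16.0.0.0 - 19.255.255.255)
  16.128.0.0/9 (16.128.0.0 - 16.255.255.255)
  16.128.0.0/10 (16.128.0.0 - 16.191.255.255)
  16.152.0.0/13 (16.152.0.0 - 16.159.255.255)
  16.158.0.0/17 (16.158.0.0 - 16.158.127.255)
Most specific is 16.158.0.0/17.

16.158.0.0/17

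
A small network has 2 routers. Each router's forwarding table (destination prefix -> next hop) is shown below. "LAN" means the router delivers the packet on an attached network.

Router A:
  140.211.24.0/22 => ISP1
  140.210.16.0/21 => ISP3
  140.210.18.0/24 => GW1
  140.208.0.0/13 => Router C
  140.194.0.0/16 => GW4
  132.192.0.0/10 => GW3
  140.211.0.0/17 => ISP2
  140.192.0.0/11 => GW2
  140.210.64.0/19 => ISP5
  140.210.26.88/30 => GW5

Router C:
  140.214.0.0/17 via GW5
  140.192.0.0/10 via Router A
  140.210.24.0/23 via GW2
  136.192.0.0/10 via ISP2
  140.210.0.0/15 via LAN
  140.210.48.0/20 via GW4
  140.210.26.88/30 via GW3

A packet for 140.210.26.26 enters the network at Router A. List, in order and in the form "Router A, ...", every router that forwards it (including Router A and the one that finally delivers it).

At Router A: longest match for 140.210.26.26 is 140.208.0.0/13 -> Router C
At Router C: longest match for 140.210.26.26 is 140.210.0.0/15 -> LAN

Router A, Router C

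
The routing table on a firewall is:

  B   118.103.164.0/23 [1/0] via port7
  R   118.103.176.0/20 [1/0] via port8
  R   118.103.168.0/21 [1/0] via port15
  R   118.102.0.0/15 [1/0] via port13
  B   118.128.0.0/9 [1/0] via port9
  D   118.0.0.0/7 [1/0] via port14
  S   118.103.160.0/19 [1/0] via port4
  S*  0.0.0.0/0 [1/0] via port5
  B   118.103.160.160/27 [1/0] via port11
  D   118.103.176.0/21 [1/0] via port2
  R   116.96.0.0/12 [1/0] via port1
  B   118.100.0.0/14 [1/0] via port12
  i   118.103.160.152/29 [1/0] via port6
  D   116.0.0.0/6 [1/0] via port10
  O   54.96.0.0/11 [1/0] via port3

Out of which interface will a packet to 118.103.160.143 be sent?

Routes whose prefix contains 118.103.160.143:
  0.0.0.0/0 (default, matches everything) -> port5
  116.0.0.0/6 (116.0.0.0 - 119.255.255.255) -> port10
  118.0.0.0/7 (118.0.0.0 - 119.255.255.255) -> port14
  118.100.0.0/14 (118.100.0.0 - 118.103.255.255) -> port12
  118.102.0.0/15 (118.102.0.0 - 118.103.255.255) -> port13
  118.103.160.0/19 (118.103.160.0 - 118.103.191.255) -> port4
More-specific entries that do NOT match:
  118.103.160.152/29 (118.103.160.152 - 118.103.160.159) does not contain 118.103.160.143
  118.103.160.160/27 (118.103.160.160 - 118.103.160.191) does not contain 118.103.160.143
  118.103.164.0/23 (118.103.164.0 - 118.103.165.255) does not contain 118.103.160.143
  118.103.168.0/21 (118.103.168.0 - 118.103.175.255) does not contain 118.103.160.143
  118.103.176.0/21 (118.103.176.0 - 118.103.183.255) does not contain 118.103.160.143
  118.103.176.0/20 (118.103.176.0 - 118.103.191.255) does not contain 118.103.160.143
Longest matching prefix is /19 -> interface port4.

port4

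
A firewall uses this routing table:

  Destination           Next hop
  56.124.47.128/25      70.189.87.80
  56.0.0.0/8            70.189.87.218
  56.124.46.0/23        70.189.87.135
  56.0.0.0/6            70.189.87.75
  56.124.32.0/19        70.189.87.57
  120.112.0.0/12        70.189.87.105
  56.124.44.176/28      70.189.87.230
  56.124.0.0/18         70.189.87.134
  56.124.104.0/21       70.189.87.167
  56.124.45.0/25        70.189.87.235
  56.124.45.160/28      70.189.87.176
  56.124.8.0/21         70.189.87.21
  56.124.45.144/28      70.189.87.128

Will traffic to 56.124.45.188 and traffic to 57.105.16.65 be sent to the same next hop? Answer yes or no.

no

56.124.45.188: longest match 56.124.32.0/19 -> 70.189.87.57
57.105.16.65: longest match 56.0.0.0/6 -> 70.189.87.75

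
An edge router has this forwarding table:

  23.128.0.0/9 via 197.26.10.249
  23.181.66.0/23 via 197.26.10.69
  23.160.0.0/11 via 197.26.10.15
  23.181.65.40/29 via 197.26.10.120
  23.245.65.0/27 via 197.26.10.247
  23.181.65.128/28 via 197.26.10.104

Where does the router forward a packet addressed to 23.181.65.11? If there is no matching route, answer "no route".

Routes whose prefix contains 23.181.65.11:
  23.128.0.0/9 (23.128.0.0 - 23.255.255.255) -> 197.26.10.249
  23.160.0.0/11 (23.160.0.0 - 23.191.255.255) -> 197.26.10.15
More-specific entries that do NOT match:
  23.181.65.40/29 (23.181.65.40 - 23.181.65.47) does not contain 23.181.65.11
  23.181.65.128/28 (23.181.65.128 - 23.181.65.143) does not contain 23.181.65.11
  23.245.65.0/27 (23.245.65.0 - 23.245.65.31) does not contain 23.181.65.11
  23.181.66.0/23 (23.181.66.0 - 23.181.67.255) does not contain 23.181.65.11
Longest matching prefix is /11 -> next hop 197.26.10.15.

197.26.10.15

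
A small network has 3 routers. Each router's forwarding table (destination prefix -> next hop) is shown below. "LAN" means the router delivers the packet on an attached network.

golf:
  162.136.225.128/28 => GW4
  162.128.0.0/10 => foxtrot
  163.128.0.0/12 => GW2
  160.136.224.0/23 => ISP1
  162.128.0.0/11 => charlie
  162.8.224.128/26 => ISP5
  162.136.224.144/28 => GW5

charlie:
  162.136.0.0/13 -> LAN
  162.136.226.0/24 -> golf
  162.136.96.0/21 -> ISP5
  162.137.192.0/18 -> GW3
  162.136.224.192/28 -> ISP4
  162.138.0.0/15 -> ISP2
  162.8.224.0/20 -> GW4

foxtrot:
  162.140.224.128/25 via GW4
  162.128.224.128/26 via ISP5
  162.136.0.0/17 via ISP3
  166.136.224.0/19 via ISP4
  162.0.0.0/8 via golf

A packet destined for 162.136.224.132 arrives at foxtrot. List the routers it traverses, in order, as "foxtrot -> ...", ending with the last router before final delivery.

At foxtrot: longest match for 162.136.224.132 is 162.0.0.0/8 -> golf
At golf: longest match for 162.136.224.132 is 162.128.0.0/11 -> charlie
At charlie: longest match for 162.136.224.132 is 162.136.0.0/13 -> LAN

foxtrot -> golf -> charlie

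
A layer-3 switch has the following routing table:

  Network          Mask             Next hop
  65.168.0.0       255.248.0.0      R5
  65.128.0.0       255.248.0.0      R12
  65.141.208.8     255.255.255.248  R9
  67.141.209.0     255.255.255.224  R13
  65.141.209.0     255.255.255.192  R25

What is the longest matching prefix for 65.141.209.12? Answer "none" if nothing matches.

Entries matching 65.141.209.12:
  65.141.209.0/26 (65.141.209.0 - 65.141.209.63)
Most specific is 65.141.209.0/26.

65.141.209.0/26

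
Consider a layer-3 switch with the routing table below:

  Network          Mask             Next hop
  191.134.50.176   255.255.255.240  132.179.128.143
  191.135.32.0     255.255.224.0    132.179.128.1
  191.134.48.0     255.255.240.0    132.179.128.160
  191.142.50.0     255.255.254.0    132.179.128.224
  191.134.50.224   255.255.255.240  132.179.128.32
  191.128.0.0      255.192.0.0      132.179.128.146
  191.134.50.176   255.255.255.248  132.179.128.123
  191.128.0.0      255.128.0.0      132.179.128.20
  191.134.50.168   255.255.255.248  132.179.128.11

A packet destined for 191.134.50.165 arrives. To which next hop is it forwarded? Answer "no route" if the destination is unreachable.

Routes whose prefix contains 191.134.50.165:
  191.128.0.0/9 (191.128.0.0 - 191.255.255.255) -> 132.179.128.20
  191.128.0.0/10 (191.128.0.0 - 191.191.255.255) -> 132.179.128.146
  191.134.48.0/20 (191.134.48.0 - 191.134.63.255) -> 132.179.128.160
More-specific entries that do NOT match:
  191.134.50.176/29 (191.134.50.176 - 191.134.50.183) does not contain 191.134.50.165
  191.134.50.168/29 (191.134.50.168 - 191.134.50.175) does not contain 191.134.50.165
  191.134.50.176/28 (191.134.50.176 - 191.134.50.191) does not contain 191.134.50.165
  191.134.50.224/28 (191.134.50.224 - 191.134.50.239) does not contain 191.134.50.165
  191.142.50.0/23 (191.142.50.0 - 191.142.51.255) does not contain 191.134.50.165
Longest matching prefix is /20 -> next hop 132.179.128.160.

132.179.128.160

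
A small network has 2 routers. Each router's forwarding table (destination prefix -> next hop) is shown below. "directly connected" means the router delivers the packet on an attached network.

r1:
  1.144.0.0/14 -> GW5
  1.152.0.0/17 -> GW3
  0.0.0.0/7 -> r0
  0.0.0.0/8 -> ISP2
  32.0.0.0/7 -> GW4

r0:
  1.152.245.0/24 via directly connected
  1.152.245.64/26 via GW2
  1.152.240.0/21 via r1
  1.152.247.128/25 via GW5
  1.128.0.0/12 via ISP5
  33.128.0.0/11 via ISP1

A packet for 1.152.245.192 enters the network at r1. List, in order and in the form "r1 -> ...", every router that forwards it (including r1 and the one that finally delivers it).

r1 -> r0

At r1: longest match for 1.152.245.192 is 0.0.0.0/7 -> r0
At r0: longest match for 1.152.245.192 is 1.152.245.0/24 -> directly connected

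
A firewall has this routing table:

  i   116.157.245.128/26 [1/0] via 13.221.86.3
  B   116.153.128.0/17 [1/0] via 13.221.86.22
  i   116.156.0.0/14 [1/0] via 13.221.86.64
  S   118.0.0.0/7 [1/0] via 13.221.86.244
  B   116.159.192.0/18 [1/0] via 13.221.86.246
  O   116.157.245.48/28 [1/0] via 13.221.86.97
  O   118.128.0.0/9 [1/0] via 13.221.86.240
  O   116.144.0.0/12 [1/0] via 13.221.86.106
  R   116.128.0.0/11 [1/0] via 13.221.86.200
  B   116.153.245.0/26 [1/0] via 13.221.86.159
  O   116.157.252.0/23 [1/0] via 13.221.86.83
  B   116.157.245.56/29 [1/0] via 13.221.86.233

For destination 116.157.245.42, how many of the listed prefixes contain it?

Prefixes containing 116.157.245.42:
  116.128.0.0/11 (116.128.0.0 - 116.159.255.255)
  116.144.0.0/12 (116.144.0.0 - 116.159.255.255)
  116.156.0.0/14 (116.156.0.0 - 116.159.255.255)
Total matching entries: 3.

3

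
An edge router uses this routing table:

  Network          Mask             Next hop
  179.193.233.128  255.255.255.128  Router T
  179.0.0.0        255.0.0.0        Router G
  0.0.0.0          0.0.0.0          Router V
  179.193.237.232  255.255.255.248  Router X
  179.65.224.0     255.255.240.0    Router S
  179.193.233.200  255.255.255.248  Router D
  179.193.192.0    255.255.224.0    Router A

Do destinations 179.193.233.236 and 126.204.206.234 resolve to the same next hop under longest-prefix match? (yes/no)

no

179.193.233.236: longest match 179.193.233.128/25 -> Router T
126.204.206.234: longest match 0.0.0.0/0 -> Router V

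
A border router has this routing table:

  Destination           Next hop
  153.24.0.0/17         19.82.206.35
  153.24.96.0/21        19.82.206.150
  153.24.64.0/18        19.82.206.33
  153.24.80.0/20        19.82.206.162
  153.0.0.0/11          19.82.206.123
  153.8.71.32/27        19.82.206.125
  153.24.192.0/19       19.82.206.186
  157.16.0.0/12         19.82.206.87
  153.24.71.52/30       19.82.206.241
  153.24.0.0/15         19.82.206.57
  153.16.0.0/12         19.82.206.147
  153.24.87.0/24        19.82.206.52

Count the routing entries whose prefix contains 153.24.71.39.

5

Prefixes containing 153.24.71.39:
  153.0.0.0/11 (153.0.0.0 - 153.31.255.255)
  153.16.0.0/12 (153.16.0.0 - 153.31.255.255)
  153.24.0.0/15 (153.24.0.0 - 153.25.255.255)
  153.24.0.0/17 (153.24.0.0 - 153.24.127.255)
  153.24.64.0/18 (153.24.64.0 - 153.24.127.255)
Total matching entries: 5.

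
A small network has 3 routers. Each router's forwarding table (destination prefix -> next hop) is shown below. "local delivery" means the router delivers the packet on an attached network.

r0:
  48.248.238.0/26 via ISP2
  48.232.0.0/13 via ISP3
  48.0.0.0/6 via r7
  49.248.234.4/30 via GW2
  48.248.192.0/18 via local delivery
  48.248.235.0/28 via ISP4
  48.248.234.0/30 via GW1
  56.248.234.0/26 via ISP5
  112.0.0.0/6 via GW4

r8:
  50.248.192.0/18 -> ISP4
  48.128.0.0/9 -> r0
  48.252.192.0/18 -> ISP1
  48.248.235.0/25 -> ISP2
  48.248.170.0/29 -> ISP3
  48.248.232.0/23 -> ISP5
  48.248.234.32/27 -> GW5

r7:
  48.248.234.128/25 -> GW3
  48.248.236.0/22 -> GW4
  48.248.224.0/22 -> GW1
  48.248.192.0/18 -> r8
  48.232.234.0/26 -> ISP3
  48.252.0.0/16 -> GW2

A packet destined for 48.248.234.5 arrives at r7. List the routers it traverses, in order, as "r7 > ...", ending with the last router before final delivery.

At r7: longest match for 48.248.234.5 is 48.248.192.0/18 -> r8
At r8: longest match for 48.248.234.5 is 48.128.0.0/9 -> r0
At r0: longest match for 48.248.234.5 is 48.248.192.0/18 -> local delivery

r7 > r8 > r0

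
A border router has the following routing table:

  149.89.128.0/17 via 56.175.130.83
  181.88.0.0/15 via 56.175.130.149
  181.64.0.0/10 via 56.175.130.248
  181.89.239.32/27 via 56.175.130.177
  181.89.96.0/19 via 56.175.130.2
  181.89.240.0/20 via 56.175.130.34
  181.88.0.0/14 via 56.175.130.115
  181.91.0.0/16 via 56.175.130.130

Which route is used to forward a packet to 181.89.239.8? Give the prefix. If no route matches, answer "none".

181.88.0.0/15

Entries matching 181.89.239.8:
  181.64.0.0/10 (181.64.0.0 - 181.127.255.255)
  181.88.0.0/14 (181.88.0.0 - 181.91.255.255)
  181.88.0.0/15 (181.88.0.0 - 181.89.255.255)
Most specific is 181.88.0.0/15.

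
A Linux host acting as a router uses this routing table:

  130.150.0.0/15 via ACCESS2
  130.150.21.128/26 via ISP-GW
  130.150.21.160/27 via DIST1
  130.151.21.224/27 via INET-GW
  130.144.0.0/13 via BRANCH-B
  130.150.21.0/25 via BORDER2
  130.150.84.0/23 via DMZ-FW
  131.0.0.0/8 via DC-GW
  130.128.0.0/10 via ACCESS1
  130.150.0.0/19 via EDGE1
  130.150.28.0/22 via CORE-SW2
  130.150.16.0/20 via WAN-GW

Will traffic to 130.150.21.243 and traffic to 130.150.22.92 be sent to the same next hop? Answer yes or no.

130.150.21.243: longest match 130.150.16.0/20 -> WAN-GW
130.150.22.92: longest match 130.150.16.0/20 -> WAN-GW

yes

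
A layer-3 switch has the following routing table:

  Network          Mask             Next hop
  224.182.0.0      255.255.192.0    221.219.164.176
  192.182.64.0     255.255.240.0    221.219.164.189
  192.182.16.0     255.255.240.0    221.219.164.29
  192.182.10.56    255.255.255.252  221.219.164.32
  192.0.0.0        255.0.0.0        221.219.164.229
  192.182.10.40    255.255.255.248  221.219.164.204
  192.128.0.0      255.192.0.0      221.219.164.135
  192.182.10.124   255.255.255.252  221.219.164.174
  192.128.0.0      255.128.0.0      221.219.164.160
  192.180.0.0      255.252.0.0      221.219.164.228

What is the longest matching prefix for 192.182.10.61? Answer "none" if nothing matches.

Entries matching 192.182.10.61:
  192.0.0.0/8 (192.0.0.0 - 192.255.255.255)
  192.128.0.0/9 (192.128.0.0 - 192.255.255.255)
  192.128.0.0/10 (192.128.0.0 - 192.191.255.255)
  192.180.0.0/14 (192.180.0.0 - 192.183.255.255)
Most specific is 192.180.0.0/14.

192.180.0.0/14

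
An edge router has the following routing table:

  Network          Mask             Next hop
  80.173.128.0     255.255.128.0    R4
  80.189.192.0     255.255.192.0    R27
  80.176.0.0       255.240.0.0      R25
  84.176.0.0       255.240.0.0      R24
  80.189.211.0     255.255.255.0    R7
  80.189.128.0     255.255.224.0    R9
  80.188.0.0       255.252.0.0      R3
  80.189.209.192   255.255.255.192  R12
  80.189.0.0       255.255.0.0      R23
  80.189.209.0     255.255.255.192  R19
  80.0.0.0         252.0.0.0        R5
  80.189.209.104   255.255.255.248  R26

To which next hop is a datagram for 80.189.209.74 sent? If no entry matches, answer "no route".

R27

Routes whose prefix contains 80.189.209.74:
  80.0.0.0/6 (80.0.0.0 - 83.255.255.255) -> R5
  80.176.0.0/12 (80.176.0.0 - 80.191.255.255) -> R25
  80.188.0.0/14 (80.188.0.0 - 80.191.255.255) -> R3
  80.189.0.0/16 (80.189.0.0 - 80.189.255.255) -> R23
  80.189.192.0/18 (80.189.192.0 - 80.189.255.255) -> R27
More-specific entries that do NOT match:
  80.189.209.104/29 (80.189.209.104 - 80.189.209.111) does not contain 80.189.209.74
  80.189.209.192/26 (80.189.209.192 - 80.189.209.255) does not contain 80.189.209.74
  80.189.209.0/26 (80.189.209.0 - 80.189.209.63) does not contain 80.189.209.74
  80.189.211.0/24 (80.189.211.0 - 80.189.211.255) does not contain 80.189.209.74
  80.189.128.0/19 (80.189.128.0 - 80.189.159.255) does not contain 80.189.209.74
Longest matching prefix is /18 -> next hop R27.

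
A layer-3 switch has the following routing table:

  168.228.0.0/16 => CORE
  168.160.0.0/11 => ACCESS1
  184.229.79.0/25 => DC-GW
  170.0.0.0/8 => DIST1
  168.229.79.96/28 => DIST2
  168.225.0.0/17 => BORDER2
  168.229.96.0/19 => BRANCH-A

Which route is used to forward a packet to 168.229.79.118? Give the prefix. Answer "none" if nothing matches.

168.229.79.118 is outside every listed prefix and there is no default route.

none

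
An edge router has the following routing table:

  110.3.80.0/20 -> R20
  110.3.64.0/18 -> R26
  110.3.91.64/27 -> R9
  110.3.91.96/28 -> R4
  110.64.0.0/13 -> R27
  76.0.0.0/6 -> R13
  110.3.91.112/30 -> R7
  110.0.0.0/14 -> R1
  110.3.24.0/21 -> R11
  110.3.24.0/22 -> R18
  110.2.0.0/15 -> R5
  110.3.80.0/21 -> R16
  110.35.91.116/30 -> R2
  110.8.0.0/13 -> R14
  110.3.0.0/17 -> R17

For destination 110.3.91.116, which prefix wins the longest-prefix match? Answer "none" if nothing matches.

Entries matching 110.3.91.116:
  110.0.0.0/14 (110.0.0.0 - 110.3.255.255)
  110.2.0.0/15 (110.2.0.0 - 110.3.255.255)
  110.3.0.0/17 (110.3.0.0 - 110.3.127.255)
  110.3.64.0/18 (110.3.64.0 - 110.3.127.255)
  110.3.80.0/20 (110.3.80.0 - 110.3.95.255)
Most specific is 110.3.80.0/20.

110.3.80.0/20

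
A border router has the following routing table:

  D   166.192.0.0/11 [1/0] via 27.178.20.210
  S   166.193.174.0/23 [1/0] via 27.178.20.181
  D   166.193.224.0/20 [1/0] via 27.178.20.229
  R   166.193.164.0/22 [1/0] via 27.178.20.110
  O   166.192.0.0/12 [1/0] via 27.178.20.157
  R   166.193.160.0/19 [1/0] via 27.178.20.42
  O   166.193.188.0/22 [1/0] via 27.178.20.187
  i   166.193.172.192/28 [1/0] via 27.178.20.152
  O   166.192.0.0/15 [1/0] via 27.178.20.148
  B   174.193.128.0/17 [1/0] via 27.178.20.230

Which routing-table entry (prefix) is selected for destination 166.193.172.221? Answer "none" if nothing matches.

166.193.160.0/19

Entries matching 166.193.172.221:
  166.192.0.0/11 (166.192.0.0 - 166.223.255.255)
  166.192.0.0/12 (166.192.0.0 - 166.207.255.255)
  166.192.0.0/15 (166.192.0.0 - 166.193.255.255)
  166.193.160.0/19 (166.193.160.0 - 166.193.191.255)
Most specific is 166.193.160.0/19.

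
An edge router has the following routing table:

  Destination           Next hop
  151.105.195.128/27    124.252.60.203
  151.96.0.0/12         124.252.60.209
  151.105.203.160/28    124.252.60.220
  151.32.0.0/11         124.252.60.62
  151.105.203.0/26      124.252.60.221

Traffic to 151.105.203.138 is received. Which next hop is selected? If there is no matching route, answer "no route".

124.252.60.209

Routes whose prefix contains 151.105.203.138:
  151.96.0.0/12 (151.96.0.0 - 151.111.255.255) -> 124.252.60.209
More-specific entries that do NOT match:
  151.105.203.160/28 (151.105.203.160 - 151.105.203.175) does not contain 151.105.203.138
  151.105.195.128/27 (151.105.195.128 - 151.105.195.159) does not contain 151.105.203.138
  151.105.203.0/26 (151.105.203.0 - 151.105.203.63) does not contain 151.105.203.138
Longest matching prefix is /12 -> next hop 124.252.60.209.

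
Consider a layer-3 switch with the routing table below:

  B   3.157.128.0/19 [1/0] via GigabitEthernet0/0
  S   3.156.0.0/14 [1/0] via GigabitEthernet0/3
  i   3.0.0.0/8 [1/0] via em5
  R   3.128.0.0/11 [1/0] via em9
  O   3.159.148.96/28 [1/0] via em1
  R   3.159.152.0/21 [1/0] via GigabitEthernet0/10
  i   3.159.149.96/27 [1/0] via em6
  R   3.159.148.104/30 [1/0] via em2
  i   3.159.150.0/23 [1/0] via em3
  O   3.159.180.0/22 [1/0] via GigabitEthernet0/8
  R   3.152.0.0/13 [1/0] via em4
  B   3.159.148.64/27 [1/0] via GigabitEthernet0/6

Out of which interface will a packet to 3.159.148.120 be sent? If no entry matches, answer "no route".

Routes whose prefix contains 3.159.148.120:
  3.0.0.0/8 (3.0.0.0 - 3.255.255.255) -> em5
  3.128.0.0/11 (3.128.0.0 - 3.159.255.255) -> em9
  3.152.0.0/13 (3.152.0.0 - 3.159.255.255) -> em4
  3.156.0.0/14 (3.156.0.0 - 3.159.255.255) -> GigabitEthernet0/3
More-specific entries that do NOT match:
  3.159.148.104/30 (3.159.148.104 - 3.159.148.107) does not contain 3.159.148.120
  3.159.148.96/28 (3.159.148.96 - 3.159.148.111) does not contain 3.159.148.120
  3.159.149.96/27 (3.159.149.96 - 3.159.149.127) does not contain 3.159.148.120
  3.159.148.64/27 (3.159.148.64 - 3.159.148.95) does not contain 3.159.148.120
  3.159.150.0/23 (3.159.150.0 - 3.159.151.255) does not contain 3.159.148.120
  3.159.180.0/22 (3.159.180.0 - 3.159.183.255) does not contain 3.159.148.120
  3.159.152.0/21 (3.159.152.0 - 3.159.159.255) does not contain 3.159.148.120
  3.157.128.0/19 (3.157.128.0 - 3.157.159.255) does not contain 3.159.148.120
Longest matching prefix is /14 -> interface GigabitEthernet0/3.

GigabitEthernet0/3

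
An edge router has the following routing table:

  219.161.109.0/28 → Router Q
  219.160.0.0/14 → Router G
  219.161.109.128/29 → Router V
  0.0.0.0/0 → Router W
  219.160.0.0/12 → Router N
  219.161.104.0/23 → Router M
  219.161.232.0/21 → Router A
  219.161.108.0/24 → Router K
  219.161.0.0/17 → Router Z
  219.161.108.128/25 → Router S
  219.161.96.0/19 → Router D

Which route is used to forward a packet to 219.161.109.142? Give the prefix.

Entries matching 219.161.109.142:
  0.0.0.0/0 (default, matches everything)
  219.160.0.0/12 (219.160.0.0 - 219.175.255.255)
  219.160.0.0/14 (219.160.0.0 - 219.163.255.255)
  219.161.0.0/17 (219.161.0.0 - 219.161.127.255)
  219.161.96.0/19 (219.161.96.0 - 219.161.127.255)
Most specific is 219.161.96.0/19.

219.161.96.0/19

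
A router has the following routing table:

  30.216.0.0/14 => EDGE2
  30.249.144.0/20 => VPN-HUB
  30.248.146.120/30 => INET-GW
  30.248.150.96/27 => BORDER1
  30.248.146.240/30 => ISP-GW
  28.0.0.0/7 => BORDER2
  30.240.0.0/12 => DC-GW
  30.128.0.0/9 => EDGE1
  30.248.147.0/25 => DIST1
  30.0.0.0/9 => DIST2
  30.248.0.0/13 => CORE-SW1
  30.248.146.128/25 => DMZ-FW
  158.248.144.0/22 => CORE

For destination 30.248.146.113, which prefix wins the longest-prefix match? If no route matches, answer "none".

Entries matching 30.248.146.113:
  30.128.0.0/9 (30.128.0.0 - 30.255.255.255)
  30.240.0.0/12 (30.240.0.0 - 30.255.255.255)
  30.248.0.0/13 (30.248.0.0 - 30.255.255.255)
Most specific is 30.248.0.0/13.

30.248.0.0/13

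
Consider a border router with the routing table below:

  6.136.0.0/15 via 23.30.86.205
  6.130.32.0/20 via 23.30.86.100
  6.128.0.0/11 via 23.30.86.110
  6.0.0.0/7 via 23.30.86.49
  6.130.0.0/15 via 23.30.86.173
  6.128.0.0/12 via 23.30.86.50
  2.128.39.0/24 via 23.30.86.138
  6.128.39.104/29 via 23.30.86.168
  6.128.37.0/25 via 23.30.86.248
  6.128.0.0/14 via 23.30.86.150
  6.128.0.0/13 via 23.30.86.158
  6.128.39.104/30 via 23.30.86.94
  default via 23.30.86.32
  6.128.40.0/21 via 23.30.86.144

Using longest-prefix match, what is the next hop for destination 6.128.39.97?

23.30.86.150

Routes whose prefix contains 6.128.39.97:
  0.0.0.0/0 (default, matches everything) -> 23.30.86.32
  6.0.0.0/7 (6.0.0.0 - 7.255.255.255) -> 23.30.86.49
  6.128.0.0/11 (6.128.0.0 - 6.159.255.255) -> 23.30.86.110
  6.128.0.0/12 (6.128.0.0 - 6.143.255.255) -> 23.30.86.50
  6.128.0.0/13 (6.128.0.0 - 6.135.255.255) -> 23.30.86.158
  6.128.0.0/14 (6.128.0.0 - 6.131.255.255) -> 23.30.86.150
More-specific entries that do NOT match:
  6.128.39.104/30 (6.128.39.104 - 6.128.39.107) does not contain 6.128.39.97
  6.128.39.104/29 (6.128.39.104 - 6.128.39.111) does not contain 6.128.39.97
  6.128.37.0/25 (6.128.37.0 - 6.128.37.127) does not contain 6.128.39.97
  2.128.39.0/24 (2.128.39.0 - 2.128.39.255) does not contain 6.128.39.97
  6.128.40.0/21 (6.128.40.0 - 6.128.47.255) does not contain 6.128.39.97
  6.130.32.0/20 (6.130.32.0 - 6.130.47.255) does not contain 6.128.39.97
  6.136.0.0/15 (6.136.0.0 - 6.137.255.255) does not contain 6.128.39.97
  6.130.0.0/15 (6.130.0.0 - 6.131.255.255) does not contain 6.128.39.97
Longest matching prefix is /14 -> next hop 23.30.86.150.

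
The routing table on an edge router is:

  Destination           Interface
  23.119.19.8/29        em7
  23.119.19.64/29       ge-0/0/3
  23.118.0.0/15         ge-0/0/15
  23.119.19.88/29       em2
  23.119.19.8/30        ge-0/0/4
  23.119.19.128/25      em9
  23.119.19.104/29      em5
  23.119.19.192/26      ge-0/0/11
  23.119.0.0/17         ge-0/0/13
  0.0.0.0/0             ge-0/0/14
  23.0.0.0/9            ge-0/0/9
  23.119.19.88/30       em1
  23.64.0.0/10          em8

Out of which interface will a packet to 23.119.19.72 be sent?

ge-0/0/13

Routes whose prefix contains 23.119.19.72:
  0.0.0.0/0 (default, matches everything) -> ge-0/0/14
  23.0.0.0/9 (23.0.0.0 - 23.127.255.255) -> ge-0/0/9
  23.64.0.0/10 (23.64.0.0 - 23.127.255.255) -> em8
  23.118.0.0/15 (23.118.0.0 - 23.119.255.255) -> ge-0/0/15
  23.119.0.0/17 (23.119.0.0 - 23.119.127.255) -> ge-0/0/13
More-specific entries that do NOT match:
  23.119.19.8/30 (23.119.19.8 - 23.119.19.11) does not contain 23.119.19.72
  23.119.19.88/30 (23.119.19.88 - 23.119.19.91) does not contain 23.119.19.72
  23.119.19.8/29 (23.119.19.8 - 23.119.19.15) does not contain 23.119.19.72
  23.119.19.64/29 (23.119.19.64 - 23.119.19.71) does not contain 23.119.19.72
  23.119.19.88/29 (23.119.19.88 - 23.119.19.95) does not contain 23.119.19.72
  23.119.19.104/29 (23.119.19.104 - 23.119.19.111) does not contain 23.119.19.72
  23.119.19.192/26 (23.119.19.192 - 23.119.19.255) does not contain 23.119.19.72
  23.119.19.128/25 (23.119.19.128 - 23.119.19.255) does not contain 23.119.19.72
Longest matching prefix is /17 -> interface ge-0/0/13.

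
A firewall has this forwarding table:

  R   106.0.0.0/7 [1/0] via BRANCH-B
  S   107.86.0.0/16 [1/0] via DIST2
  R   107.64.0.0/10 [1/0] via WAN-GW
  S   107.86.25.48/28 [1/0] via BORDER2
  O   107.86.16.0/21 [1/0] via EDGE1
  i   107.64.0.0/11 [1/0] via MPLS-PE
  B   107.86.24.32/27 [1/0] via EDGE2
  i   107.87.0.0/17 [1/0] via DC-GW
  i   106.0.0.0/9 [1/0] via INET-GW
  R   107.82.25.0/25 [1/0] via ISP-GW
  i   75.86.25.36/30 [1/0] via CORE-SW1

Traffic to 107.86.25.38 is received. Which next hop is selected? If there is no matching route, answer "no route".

DIST2

Routes whose prefix contains 107.86.25.38:
  106.0.0.0/7 (106.0.0.0 - 107.255.255.255) -> BRANCH-B
  107.64.0.0/10 (107.64.0.0 - 107.127.255.255) -> WAN-GW
  107.64.0.0/11 (107.64.0.0 - 107.95.255.255) -> MPLS-PE
  107.86.0.0/16 (107.86.0.0 - 107.86.255.255) -> DIST2
More-specific entries that do NOT match:
  75.86.25.36/30 (75.86.25.36 - 75.86.25.39) does not contain 107.86.25.38
  107.86.25.48/28 (107.86.25.48 - 107.86.25.63) does not contain 107.86.25.38
  107.86.24.32/27 (107.86.24.32 - 107.86.24.63) does not contain 107.86.25.38
  107.82.25.0/25 (107.82.25.0 - 107.82.25.127) does not contain 107.86.25.38
  107.86.16.0/21 (107.86.16.0 - 107.86.23.255) does not contain 107.86.25.38
  107.87.0.0/17 (107.87.0.0 - 107.87.127.255) does not contain 107.86.25.38
Longest matching prefix is /16 -> next hop DIST2.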